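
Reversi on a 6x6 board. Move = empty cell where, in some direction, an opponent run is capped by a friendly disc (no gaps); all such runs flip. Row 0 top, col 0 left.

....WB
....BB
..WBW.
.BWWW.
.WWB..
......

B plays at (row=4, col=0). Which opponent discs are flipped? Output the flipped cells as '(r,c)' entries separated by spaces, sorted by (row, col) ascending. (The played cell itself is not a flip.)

Answer: (4,1) (4,2)

Derivation:
Dir NW: edge -> no flip
Dir N: first cell '.' (not opp) -> no flip
Dir NE: first cell 'B' (not opp) -> no flip
Dir W: edge -> no flip
Dir E: opp run (4,1) (4,2) capped by B -> flip
Dir SW: edge -> no flip
Dir S: first cell '.' (not opp) -> no flip
Dir SE: first cell '.' (not opp) -> no flip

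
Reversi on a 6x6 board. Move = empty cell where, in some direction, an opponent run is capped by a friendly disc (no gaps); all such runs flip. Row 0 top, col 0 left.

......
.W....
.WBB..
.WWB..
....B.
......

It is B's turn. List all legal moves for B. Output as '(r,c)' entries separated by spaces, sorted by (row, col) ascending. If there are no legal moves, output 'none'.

Answer: (0,0) (2,0) (3,0) (4,0) (4,1) (4,2)

Derivation:
(0,0): flips 1 -> legal
(0,1): no bracket -> illegal
(0,2): no bracket -> illegal
(1,0): no bracket -> illegal
(1,2): no bracket -> illegal
(2,0): flips 1 -> legal
(3,0): flips 2 -> legal
(4,0): flips 1 -> legal
(4,1): flips 1 -> legal
(4,2): flips 1 -> legal
(4,3): no bracket -> illegal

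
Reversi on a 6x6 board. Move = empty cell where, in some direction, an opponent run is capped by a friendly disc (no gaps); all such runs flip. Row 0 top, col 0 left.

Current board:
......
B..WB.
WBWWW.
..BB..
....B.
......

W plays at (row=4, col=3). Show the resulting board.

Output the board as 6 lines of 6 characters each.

Place W at (4,3); scan 8 dirs for brackets.
Dir NW: opp run (3,2) (2,1) (1,0), next=edge -> no flip
Dir N: opp run (3,3) capped by W -> flip
Dir NE: first cell '.' (not opp) -> no flip
Dir W: first cell '.' (not opp) -> no flip
Dir E: opp run (4,4), next='.' -> no flip
Dir SW: first cell '.' (not opp) -> no flip
Dir S: first cell '.' (not opp) -> no flip
Dir SE: first cell '.' (not opp) -> no flip
All flips: (3,3)

Answer: ......
B..WB.
WBWWW.
..BW..
...WB.
......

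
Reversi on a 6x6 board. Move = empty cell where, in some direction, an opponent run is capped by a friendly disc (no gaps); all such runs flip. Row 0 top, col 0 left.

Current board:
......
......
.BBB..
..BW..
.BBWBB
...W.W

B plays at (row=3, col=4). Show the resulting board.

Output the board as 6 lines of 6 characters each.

Place B at (3,4); scan 8 dirs for brackets.
Dir NW: first cell 'B' (not opp) -> no flip
Dir N: first cell '.' (not opp) -> no flip
Dir NE: first cell '.' (not opp) -> no flip
Dir W: opp run (3,3) capped by B -> flip
Dir E: first cell '.' (not opp) -> no flip
Dir SW: opp run (4,3), next='.' -> no flip
Dir S: first cell 'B' (not opp) -> no flip
Dir SE: first cell 'B' (not opp) -> no flip
All flips: (3,3)

Answer: ......
......
.BBB..
..BBB.
.BBWBB
...W.W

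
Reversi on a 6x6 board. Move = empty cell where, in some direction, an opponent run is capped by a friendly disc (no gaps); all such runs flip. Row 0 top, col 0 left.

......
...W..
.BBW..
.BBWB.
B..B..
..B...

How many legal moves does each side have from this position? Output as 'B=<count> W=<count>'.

Answer: B=6 W=7

Derivation:
-- B to move --
(0,2): no bracket -> illegal
(0,3): flips 3 -> legal
(0,4): flips 1 -> legal
(1,2): flips 1 -> legal
(1,4): flips 1 -> legal
(2,4): flips 1 -> legal
(4,2): no bracket -> illegal
(4,4): flips 1 -> legal
B mobility = 6
-- W to move --
(1,0): no bracket -> illegal
(1,1): flips 1 -> legal
(1,2): no bracket -> illegal
(2,0): flips 2 -> legal
(2,4): no bracket -> illegal
(2,5): no bracket -> illegal
(3,0): flips 2 -> legal
(3,5): flips 1 -> legal
(4,1): flips 1 -> legal
(4,2): no bracket -> illegal
(4,4): no bracket -> illegal
(4,5): flips 1 -> legal
(5,0): no bracket -> illegal
(5,1): no bracket -> illegal
(5,3): flips 1 -> legal
(5,4): no bracket -> illegal
W mobility = 7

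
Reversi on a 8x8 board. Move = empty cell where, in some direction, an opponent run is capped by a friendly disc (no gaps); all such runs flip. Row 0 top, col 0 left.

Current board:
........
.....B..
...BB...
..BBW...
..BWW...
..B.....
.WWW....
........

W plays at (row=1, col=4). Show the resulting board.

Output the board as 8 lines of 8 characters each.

Place W at (1,4); scan 8 dirs for brackets.
Dir NW: first cell '.' (not opp) -> no flip
Dir N: first cell '.' (not opp) -> no flip
Dir NE: first cell '.' (not opp) -> no flip
Dir W: first cell '.' (not opp) -> no flip
Dir E: opp run (1,5), next='.' -> no flip
Dir SW: opp run (2,3) (3,2), next='.' -> no flip
Dir S: opp run (2,4) capped by W -> flip
Dir SE: first cell '.' (not opp) -> no flip
All flips: (2,4)

Answer: ........
....WB..
...BW...
..BBW...
..BWW...
..B.....
.WWW....
........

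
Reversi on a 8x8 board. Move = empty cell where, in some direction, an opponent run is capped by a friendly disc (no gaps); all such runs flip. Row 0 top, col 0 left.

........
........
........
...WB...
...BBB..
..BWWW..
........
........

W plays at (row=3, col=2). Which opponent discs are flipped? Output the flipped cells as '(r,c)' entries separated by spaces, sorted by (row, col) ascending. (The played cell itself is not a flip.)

Answer: (4,3)

Derivation:
Dir NW: first cell '.' (not opp) -> no flip
Dir N: first cell '.' (not opp) -> no flip
Dir NE: first cell '.' (not opp) -> no flip
Dir W: first cell '.' (not opp) -> no flip
Dir E: first cell 'W' (not opp) -> no flip
Dir SW: first cell '.' (not opp) -> no flip
Dir S: first cell '.' (not opp) -> no flip
Dir SE: opp run (4,3) capped by W -> flip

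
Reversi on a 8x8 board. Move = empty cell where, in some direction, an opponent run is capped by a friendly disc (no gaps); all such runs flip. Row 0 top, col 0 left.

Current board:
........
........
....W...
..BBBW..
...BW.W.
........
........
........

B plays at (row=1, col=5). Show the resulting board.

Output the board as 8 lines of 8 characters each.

Answer: ........
.....B..
....B...
..BBBW..
...BW.W.
........
........
........

Derivation:
Place B at (1,5); scan 8 dirs for brackets.
Dir NW: first cell '.' (not opp) -> no flip
Dir N: first cell '.' (not opp) -> no flip
Dir NE: first cell '.' (not opp) -> no flip
Dir W: first cell '.' (not opp) -> no flip
Dir E: first cell '.' (not opp) -> no flip
Dir SW: opp run (2,4) capped by B -> flip
Dir S: first cell '.' (not opp) -> no flip
Dir SE: first cell '.' (not opp) -> no flip
All flips: (2,4)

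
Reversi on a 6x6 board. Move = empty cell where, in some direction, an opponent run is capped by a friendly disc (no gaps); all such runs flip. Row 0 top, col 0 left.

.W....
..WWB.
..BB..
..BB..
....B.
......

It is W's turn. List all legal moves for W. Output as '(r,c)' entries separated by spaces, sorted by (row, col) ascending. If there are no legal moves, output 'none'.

(0,3): no bracket -> illegal
(0,4): no bracket -> illegal
(0,5): no bracket -> illegal
(1,1): no bracket -> illegal
(1,5): flips 1 -> legal
(2,1): no bracket -> illegal
(2,4): no bracket -> illegal
(2,5): no bracket -> illegal
(3,1): flips 1 -> legal
(3,4): flips 1 -> legal
(3,5): no bracket -> illegal
(4,1): no bracket -> illegal
(4,2): flips 2 -> legal
(4,3): flips 2 -> legal
(4,5): no bracket -> illegal
(5,3): no bracket -> illegal
(5,4): no bracket -> illegal
(5,5): no bracket -> illegal

Answer: (1,5) (3,1) (3,4) (4,2) (4,3)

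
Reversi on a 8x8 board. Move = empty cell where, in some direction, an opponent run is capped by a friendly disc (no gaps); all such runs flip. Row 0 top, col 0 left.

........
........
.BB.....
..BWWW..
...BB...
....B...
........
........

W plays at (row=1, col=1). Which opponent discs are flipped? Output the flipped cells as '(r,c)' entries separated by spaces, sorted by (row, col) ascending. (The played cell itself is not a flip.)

Dir NW: first cell '.' (not opp) -> no flip
Dir N: first cell '.' (not opp) -> no flip
Dir NE: first cell '.' (not opp) -> no flip
Dir W: first cell '.' (not opp) -> no flip
Dir E: first cell '.' (not opp) -> no flip
Dir SW: first cell '.' (not opp) -> no flip
Dir S: opp run (2,1), next='.' -> no flip
Dir SE: opp run (2,2) capped by W -> flip

Answer: (2,2)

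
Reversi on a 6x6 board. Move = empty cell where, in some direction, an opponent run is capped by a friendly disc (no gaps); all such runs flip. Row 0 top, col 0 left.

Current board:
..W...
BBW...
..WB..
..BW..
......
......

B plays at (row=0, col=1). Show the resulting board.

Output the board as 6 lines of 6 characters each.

Answer: .BW...
BBB...
..WB..
..BW..
......
......

Derivation:
Place B at (0,1); scan 8 dirs for brackets.
Dir NW: edge -> no flip
Dir N: edge -> no flip
Dir NE: edge -> no flip
Dir W: first cell '.' (not opp) -> no flip
Dir E: opp run (0,2), next='.' -> no flip
Dir SW: first cell 'B' (not opp) -> no flip
Dir S: first cell 'B' (not opp) -> no flip
Dir SE: opp run (1,2) capped by B -> flip
All flips: (1,2)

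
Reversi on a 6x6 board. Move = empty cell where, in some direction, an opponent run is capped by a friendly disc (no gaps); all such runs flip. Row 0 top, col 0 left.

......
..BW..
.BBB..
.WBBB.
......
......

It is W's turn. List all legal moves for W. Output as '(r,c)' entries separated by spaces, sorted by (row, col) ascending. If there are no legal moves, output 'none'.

(0,1): no bracket -> illegal
(0,2): no bracket -> illegal
(0,3): no bracket -> illegal
(1,0): no bracket -> illegal
(1,1): flips 2 -> legal
(1,4): no bracket -> illegal
(2,0): no bracket -> illegal
(2,4): no bracket -> illegal
(2,5): no bracket -> illegal
(3,0): no bracket -> illegal
(3,5): flips 3 -> legal
(4,1): no bracket -> illegal
(4,2): no bracket -> illegal
(4,3): flips 2 -> legal
(4,4): no bracket -> illegal
(4,5): no bracket -> illegal

Answer: (1,1) (3,5) (4,3)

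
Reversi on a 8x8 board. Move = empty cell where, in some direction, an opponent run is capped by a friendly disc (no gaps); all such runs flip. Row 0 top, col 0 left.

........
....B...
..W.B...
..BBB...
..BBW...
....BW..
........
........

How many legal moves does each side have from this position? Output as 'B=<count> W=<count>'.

Answer: B=5 W=5

Derivation:
-- B to move --
(1,1): flips 1 -> legal
(1,2): flips 1 -> legal
(1,3): no bracket -> illegal
(2,1): no bracket -> illegal
(2,3): no bracket -> illegal
(3,1): no bracket -> illegal
(3,5): no bracket -> illegal
(4,5): flips 1 -> legal
(4,6): no bracket -> illegal
(5,3): no bracket -> illegal
(5,6): flips 1 -> legal
(6,4): no bracket -> illegal
(6,5): no bracket -> illegal
(6,6): flips 2 -> legal
B mobility = 5
-- W to move --
(0,3): no bracket -> illegal
(0,4): flips 3 -> legal
(0,5): no bracket -> illegal
(1,3): no bracket -> illegal
(1,5): no bracket -> illegal
(2,1): no bracket -> illegal
(2,3): no bracket -> illegal
(2,5): no bracket -> illegal
(3,1): no bracket -> illegal
(3,5): no bracket -> illegal
(4,1): flips 2 -> legal
(4,5): no bracket -> illegal
(5,1): no bracket -> illegal
(5,2): flips 2 -> legal
(5,3): flips 1 -> legal
(6,3): no bracket -> illegal
(6,4): flips 1 -> legal
(6,5): no bracket -> illegal
W mobility = 5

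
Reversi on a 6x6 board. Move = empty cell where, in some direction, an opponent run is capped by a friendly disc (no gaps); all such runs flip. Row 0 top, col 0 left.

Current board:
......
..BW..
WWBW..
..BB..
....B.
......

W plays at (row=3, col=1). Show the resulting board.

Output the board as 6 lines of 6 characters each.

Place W at (3,1); scan 8 dirs for brackets.
Dir NW: first cell 'W' (not opp) -> no flip
Dir N: first cell 'W' (not opp) -> no flip
Dir NE: opp run (2,2) capped by W -> flip
Dir W: first cell '.' (not opp) -> no flip
Dir E: opp run (3,2) (3,3), next='.' -> no flip
Dir SW: first cell '.' (not opp) -> no flip
Dir S: first cell '.' (not opp) -> no flip
Dir SE: first cell '.' (not opp) -> no flip
All flips: (2,2)

Answer: ......
..BW..
WWWW..
.WBB..
....B.
......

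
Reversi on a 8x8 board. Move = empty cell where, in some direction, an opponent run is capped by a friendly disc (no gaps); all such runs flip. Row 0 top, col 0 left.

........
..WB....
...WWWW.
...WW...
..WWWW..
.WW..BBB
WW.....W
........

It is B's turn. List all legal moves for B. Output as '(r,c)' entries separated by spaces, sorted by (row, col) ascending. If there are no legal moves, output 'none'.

(0,1): flips 4 -> legal
(0,2): no bracket -> illegal
(0,3): no bracket -> illegal
(1,1): flips 1 -> legal
(1,4): no bracket -> illegal
(1,5): no bracket -> illegal
(1,6): no bracket -> illegal
(1,7): no bracket -> illegal
(2,1): no bracket -> illegal
(2,2): flips 2 -> legal
(2,7): no bracket -> illegal
(3,1): no bracket -> illegal
(3,2): no bracket -> illegal
(3,5): flips 2 -> legal
(3,6): no bracket -> illegal
(3,7): no bracket -> illegal
(4,0): no bracket -> illegal
(4,1): no bracket -> illegal
(4,6): no bracket -> illegal
(5,0): no bracket -> illegal
(5,3): flips 3 -> legal
(5,4): no bracket -> illegal
(6,2): no bracket -> illegal
(6,3): no bracket -> illegal
(6,6): no bracket -> illegal
(7,0): no bracket -> illegal
(7,1): no bracket -> illegal
(7,2): no bracket -> illegal
(7,6): no bracket -> illegal
(7,7): flips 1 -> legal

Answer: (0,1) (1,1) (2,2) (3,5) (5,3) (7,7)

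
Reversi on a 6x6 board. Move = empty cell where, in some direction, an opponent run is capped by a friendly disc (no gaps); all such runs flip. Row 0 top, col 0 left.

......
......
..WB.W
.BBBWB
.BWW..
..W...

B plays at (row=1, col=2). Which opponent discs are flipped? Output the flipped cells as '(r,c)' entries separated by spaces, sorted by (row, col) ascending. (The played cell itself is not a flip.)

Dir NW: first cell '.' (not opp) -> no flip
Dir N: first cell '.' (not opp) -> no flip
Dir NE: first cell '.' (not opp) -> no flip
Dir W: first cell '.' (not opp) -> no flip
Dir E: first cell '.' (not opp) -> no flip
Dir SW: first cell '.' (not opp) -> no flip
Dir S: opp run (2,2) capped by B -> flip
Dir SE: first cell 'B' (not opp) -> no flip

Answer: (2,2)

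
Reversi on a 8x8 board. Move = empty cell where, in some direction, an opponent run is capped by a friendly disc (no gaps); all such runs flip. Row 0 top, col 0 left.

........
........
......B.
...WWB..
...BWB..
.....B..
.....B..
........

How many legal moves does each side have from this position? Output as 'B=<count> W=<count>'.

Answer: B=5 W=8

Derivation:
-- B to move --
(2,2): flips 2 -> legal
(2,3): flips 2 -> legal
(2,4): no bracket -> illegal
(2,5): flips 1 -> legal
(3,2): flips 2 -> legal
(4,2): no bracket -> illegal
(5,3): flips 1 -> legal
(5,4): no bracket -> illegal
B mobility = 5
-- W to move --
(1,5): no bracket -> illegal
(1,6): no bracket -> illegal
(1,7): flips 2 -> legal
(2,4): no bracket -> illegal
(2,5): no bracket -> illegal
(2,7): no bracket -> illegal
(3,2): no bracket -> illegal
(3,6): flips 1 -> legal
(3,7): no bracket -> illegal
(4,2): flips 1 -> legal
(4,6): flips 1 -> legal
(5,2): flips 1 -> legal
(5,3): flips 1 -> legal
(5,4): no bracket -> illegal
(5,6): flips 1 -> legal
(6,4): no bracket -> illegal
(6,6): flips 1 -> legal
(7,4): no bracket -> illegal
(7,5): no bracket -> illegal
(7,6): no bracket -> illegal
W mobility = 8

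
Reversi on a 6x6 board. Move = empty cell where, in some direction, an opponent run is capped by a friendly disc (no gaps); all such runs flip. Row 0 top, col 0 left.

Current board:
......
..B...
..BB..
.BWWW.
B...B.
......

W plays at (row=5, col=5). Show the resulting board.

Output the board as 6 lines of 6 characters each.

Answer: ......
..B...
..BB..
.BWWW.
B...W.
.....W

Derivation:
Place W at (5,5); scan 8 dirs for brackets.
Dir NW: opp run (4,4) capped by W -> flip
Dir N: first cell '.' (not opp) -> no flip
Dir NE: edge -> no flip
Dir W: first cell '.' (not opp) -> no flip
Dir E: edge -> no flip
Dir SW: edge -> no flip
Dir S: edge -> no flip
Dir SE: edge -> no flip
All flips: (4,4)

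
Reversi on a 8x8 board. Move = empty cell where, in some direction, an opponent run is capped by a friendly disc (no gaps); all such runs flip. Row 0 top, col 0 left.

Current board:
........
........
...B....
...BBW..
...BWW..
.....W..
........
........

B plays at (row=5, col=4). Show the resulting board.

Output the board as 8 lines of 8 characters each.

Place B at (5,4); scan 8 dirs for brackets.
Dir NW: first cell 'B' (not opp) -> no flip
Dir N: opp run (4,4) capped by B -> flip
Dir NE: opp run (4,5), next='.' -> no flip
Dir W: first cell '.' (not opp) -> no flip
Dir E: opp run (5,5), next='.' -> no flip
Dir SW: first cell '.' (not opp) -> no flip
Dir S: first cell '.' (not opp) -> no flip
Dir SE: first cell '.' (not opp) -> no flip
All flips: (4,4)

Answer: ........
........
...B....
...BBW..
...BBW..
....BW..
........
........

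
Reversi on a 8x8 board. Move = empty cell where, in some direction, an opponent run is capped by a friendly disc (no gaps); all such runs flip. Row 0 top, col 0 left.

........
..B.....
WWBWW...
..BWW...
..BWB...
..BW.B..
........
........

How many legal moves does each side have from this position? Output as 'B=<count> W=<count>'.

Answer: B=10 W=11

Derivation:
-- B to move --
(1,0): flips 1 -> legal
(1,1): no bracket -> illegal
(1,3): no bracket -> illegal
(1,4): flips 3 -> legal
(1,5): flips 2 -> legal
(2,5): flips 4 -> legal
(3,0): flips 1 -> legal
(3,1): no bracket -> illegal
(3,5): flips 2 -> legal
(4,5): flips 2 -> legal
(5,4): flips 2 -> legal
(6,2): flips 1 -> legal
(6,3): no bracket -> illegal
(6,4): flips 1 -> legal
B mobility = 10
-- W to move --
(0,1): flips 1 -> legal
(0,2): no bracket -> illegal
(0,3): flips 1 -> legal
(1,1): flips 1 -> legal
(1,3): no bracket -> illegal
(3,1): flips 2 -> legal
(3,5): flips 1 -> legal
(4,1): flips 2 -> legal
(4,5): flips 1 -> legal
(4,6): no bracket -> illegal
(5,1): flips 2 -> legal
(5,4): flips 1 -> legal
(5,6): no bracket -> illegal
(6,1): flips 1 -> legal
(6,2): no bracket -> illegal
(6,3): no bracket -> illegal
(6,4): no bracket -> illegal
(6,5): no bracket -> illegal
(6,6): flips 2 -> legal
W mobility = 11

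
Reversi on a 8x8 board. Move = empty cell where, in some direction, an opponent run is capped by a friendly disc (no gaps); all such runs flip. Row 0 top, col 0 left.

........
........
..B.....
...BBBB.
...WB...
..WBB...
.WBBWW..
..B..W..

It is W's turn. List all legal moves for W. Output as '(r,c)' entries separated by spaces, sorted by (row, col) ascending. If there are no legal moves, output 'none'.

(1,1): no bracket -> illegal
(1,2): no bracket -> illegal
(1,3): no bracket -> illegal
(2,1): no bracket -> illegal
(2,3): flips 1 -> legal
(2,4): flips 3 -> legal
(2,5): flips 1 -> legal
(2,6): no bracket -> illegal
(2,7): no bracket -> illegal
(3,1): no bracket -> illegal
(3,2): no bracket -> illegal
(3,7): no bracket -> illegal
(4,2): flips 1 -> legal
(4,5): flips 1 -> legal
(4,6): no bracket -> illegal
(4,7): no bracket -> illegal
(5,1): no bracket -> illegal
(5,5): flips 2 -> legal
(7,1): no bracket -> illegal
(7,3): flips 2 -> legal
(7,4): flips 1 -> legal

Answer: (2,3) (2,4) (2,5) (4,2) (4,5) (5,5) (7,3) (7,4)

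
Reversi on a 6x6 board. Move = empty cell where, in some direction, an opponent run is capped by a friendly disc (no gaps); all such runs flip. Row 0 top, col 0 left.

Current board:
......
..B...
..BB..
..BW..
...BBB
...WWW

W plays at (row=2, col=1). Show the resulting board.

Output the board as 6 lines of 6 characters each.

Place W at (2,1); scan 8 dirs for brackets.
Dir NW: first cell '.' (not opp) -> no flip
Dir N: first cell '.' (not opp) -> no flip
Dir NE: opp run (1,2), next='.' -> no flip
Dir W: first cell '.' (not opp) -> no flip
Dir E: opp run (2,2) (2,3), next='.' -> no flip
Dir SW: first cell '.' (not opp) -> no flip
Dir S: first cell '.' (not opp) -> no flip
Dir SE: opp run (3,2) (4,3) capped by W -> flip
All flips: (3,2) (4,3)

Answer: ......
..B...
.WBB..
..WW..
...WBB
...WWW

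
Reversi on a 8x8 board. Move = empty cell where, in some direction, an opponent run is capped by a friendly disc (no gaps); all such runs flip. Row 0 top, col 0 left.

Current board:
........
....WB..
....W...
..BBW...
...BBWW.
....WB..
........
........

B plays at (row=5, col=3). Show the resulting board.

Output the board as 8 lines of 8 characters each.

Place B at (5,3); scan 8 dirs for brackets.
Dir NW: first cell '.' (not opp) -> no flip
Dir N: first cell 'B' (not opp) -> no flip
Dir NE: first cell 'B' (not opp) -> no flip
Dir W: first cell '.' (not opp) -> no flip
Dir E: opp run (5,4) capped by B -> flip
Dir SW: first cell '.' (not opp) -> no flip
Dir S: first cell '.' (not opp) -> no flip
Dir SE: first cell '.' (not opp) -> no flip
All flips: (5,4)

Answer: ........
....WB..
....W...
..BBW...
...BBWW.
...BBB..
........
........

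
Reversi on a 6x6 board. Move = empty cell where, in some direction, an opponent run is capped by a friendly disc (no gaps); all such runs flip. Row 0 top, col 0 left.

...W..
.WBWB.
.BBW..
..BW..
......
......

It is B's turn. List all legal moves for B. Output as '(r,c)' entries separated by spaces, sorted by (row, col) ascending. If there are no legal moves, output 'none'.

Answer: (0,0) (0,1) (0,4) (1,0) (2,4) (3,4) (4,4)

Derivation:
(0,0): flips 1 -> legal
(0,1): flips 1 -> legal
(0,2): no bracket -> illegal
(0,4): flips 1 -> legal
(1,0): flips 1 -> legal
(2,0): no bracket -> illegal
(2,4): flips 1 -> legal
(3,4): flips 2 -> legal
(4,2): no bracket -> illegal
(4,3): no bracket -> illegal
(4,4): flips 1 -> legal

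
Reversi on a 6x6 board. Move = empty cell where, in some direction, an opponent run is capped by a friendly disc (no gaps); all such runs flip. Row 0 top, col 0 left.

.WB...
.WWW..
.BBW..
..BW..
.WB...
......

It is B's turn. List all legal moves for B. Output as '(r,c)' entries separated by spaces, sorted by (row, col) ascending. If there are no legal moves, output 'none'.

Answer: (0,0) (0,3) (0,4) (1,4) (2,0) (2,4) (3,4) (4,0) (4,4) (5,0)

Derivation:
(0,0): flips 2 -> legal
(0,3): flips 1 -> legal
(0,4): flips 1 -> legal
(1,0): no bracket -> illegal
(1,4): flips 1 -> legal
(2,0): flips 1 -> legal
(2,4): flips 3 -> legal
(3,0): no bracket -> illegal
(3,1): no bracket -> illegal
(3,4): flips 1 -> legal
(4,0): flips 1 -> legal
(4,3): no bracket -> illegal
(4,4): flips 1 -> legal
(5,0): flips 1 -> legal
(5,1): no bracket -> illegal
(5,2): no bracket -> illegal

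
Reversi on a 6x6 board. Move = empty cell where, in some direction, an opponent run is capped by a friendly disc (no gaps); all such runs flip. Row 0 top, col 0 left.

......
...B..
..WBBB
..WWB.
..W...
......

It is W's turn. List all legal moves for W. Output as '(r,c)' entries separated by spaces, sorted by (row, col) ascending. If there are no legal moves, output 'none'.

Answer: (0,3) (0,4) (1,4) (1,5) (3,5)

Derivation:
(0,2): no bracket -> illegal
(0,3): flips 2 -> legal
(0,4): flips 1 -> legal
(1,2): no bracket -> illegal
(1,4): flips 1 -> legal
(1,5): flips 1 -> legal
(3,5): flips 1 -> legal
(4,3): no bracket -> illegal
(4,4): no bracket -> illegal
(4,5): no bracket -> illegal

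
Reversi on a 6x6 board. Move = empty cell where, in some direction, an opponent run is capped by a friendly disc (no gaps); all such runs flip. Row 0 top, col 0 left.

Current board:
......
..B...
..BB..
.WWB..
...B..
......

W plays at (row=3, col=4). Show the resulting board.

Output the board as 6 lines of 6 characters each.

Place W at (3,4); scan 8 dirs for brackets.
Dir NW: opp run (2,3) (1,2), next='.' -> no flip
Dir N: first cell '.' (not opp) -> no flip
Dir NE: first cell '.' (not opp) -> no flip
Dir W: opp run (3,3) capped by W -> flip
Dir E: first cell '.' (not opp) -> no flip
Dir SW: opp run (4,3), next='.' -> no flip
Dir S: first cell '.' (not opp) -> no flip
Dir SE: first cell '.' (not opp) -> no flip
All flips: (3,3)

Answer: ......
..B...
..BB..
.WWWW.
...B..
......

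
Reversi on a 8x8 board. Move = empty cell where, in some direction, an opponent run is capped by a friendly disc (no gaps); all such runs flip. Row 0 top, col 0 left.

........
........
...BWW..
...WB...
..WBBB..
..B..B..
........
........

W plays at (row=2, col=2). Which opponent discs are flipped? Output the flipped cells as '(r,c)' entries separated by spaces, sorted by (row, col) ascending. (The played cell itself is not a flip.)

Dir NW: first cell '.' (not opp) -> no flip
Dir N: first cell '.' (not opp) -> no flip
Dir NE: first cell '.' (not opp) -> no flip
Dir W: first cell '.' (not opp) -> no flip
Dir E: opp run (2,3) capped by W -> flip
Dir SW: first cell '.' (not opp) -> no flip
Dir S: first cell '.' (not opp) -> no flip
Dir SE: first cell 'W' (not opp) -> no flip

Answer: (2,3)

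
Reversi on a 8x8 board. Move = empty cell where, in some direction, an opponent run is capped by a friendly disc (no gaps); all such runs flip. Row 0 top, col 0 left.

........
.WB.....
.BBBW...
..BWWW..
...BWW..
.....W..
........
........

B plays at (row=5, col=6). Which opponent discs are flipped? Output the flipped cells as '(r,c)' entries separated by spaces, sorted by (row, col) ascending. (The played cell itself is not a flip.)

Dir NW: opp run (4,5) (3,4) capped by B -> flip
Dir N: first cell '.' (not opp) -> no flip
Dir NE: first cell '.' (not opp) -> no flip
Dir W: opp run (5,5), next='.' -> no flip
Dir E: first cell '.' (not opp) -> no flip
Dir SW: first cell '.' (not opp) -> no flip
Dir S: first cell '.' (not opp) -> no flip
Dir SE: first cell '.' (not opp) -> no flip

Answer: (3,4) (4,5)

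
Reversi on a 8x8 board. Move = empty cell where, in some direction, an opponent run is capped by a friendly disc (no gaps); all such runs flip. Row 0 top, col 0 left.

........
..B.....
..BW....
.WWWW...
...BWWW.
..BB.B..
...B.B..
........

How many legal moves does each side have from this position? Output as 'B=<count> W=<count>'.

Answer: B=10 W=13

Derivation:
-- B to move --
(1,3): flips 2 -> legal
(1,4): no bracket -> illegal
(2,0): no bracket -> illegal
(2,1): flips 1 -> legal
(2,4): flips 1 -> legal
(2,5): flips 1 -> legal
(3,0): no bracket -> illegal
(3,5): flips 2 -> legal
(3,6): no bracket -> illegal
(3,7): flips 1 -> legal
(4,0): flips 1 -> legal
(4,1): no bracket -> illegal
(4,2): flips 1 -> legal
(4,7): flips 3 -> legal
(5,4): no bracket -> illegal
(5,6): flips 3 -> legal
(5,7): no bracket -> illegal
B mobility = 10
-- W to move --
(0,1): flips 1 -> legal
(0,2): flips 2 -> legal
(0,3): no bracket -> illegal
(1,1): flips 1 -> legal
(1,3): flips 1 -> legal
(2,1): flips 1 -> legal
(4,1): no bracket -> illegal
(4,2): flips 1 -> legal
(5,1): no bracket -> illegal
(5,4): flips 1 -> legal
(5,6): no bracket -> illegal
(6,1): flips 2 -> legal
(6,2): flips 1 -> legal
(6,4): flips 1 -> legal
(6,6): flips 1 -> legal
(7,2): no bracket -> illegal
(7,3): flips 3 -> legal
(7,4): no bracket -> illegal
(7,5): flips 2 -> legal
(7,6): no bracket -> illegal
W mobility = 13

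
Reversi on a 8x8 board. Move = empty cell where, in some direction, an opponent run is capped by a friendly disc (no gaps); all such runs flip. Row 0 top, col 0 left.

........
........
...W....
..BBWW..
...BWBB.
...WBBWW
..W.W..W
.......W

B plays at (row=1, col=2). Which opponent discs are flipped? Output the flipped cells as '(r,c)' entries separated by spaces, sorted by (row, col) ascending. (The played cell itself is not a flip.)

Dir NW: first cell '.' (not opp) -> no flip
Dir N: first cell '.' (not opp) -> no flip
Dir NE: first cell '.' (not opp) -> no flip
Dir W: first cell '.' (not opp) -> no flip
Dir E: first cell '.' (not opp) -> no flip
Dir SW: first cell '.' (not opp) -> no flip
Dir S: first cell '.' (not opp) -> no flip
Dir SE: opp run (2,3) (3,4) capped by B -> flip

Answer: (2,3) (3,4)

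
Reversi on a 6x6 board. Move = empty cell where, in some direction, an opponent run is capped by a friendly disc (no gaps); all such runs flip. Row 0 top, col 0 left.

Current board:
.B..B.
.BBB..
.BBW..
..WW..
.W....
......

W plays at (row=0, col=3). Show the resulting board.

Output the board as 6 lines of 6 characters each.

Place W at (0,3); scan 8 dirs for brackets.
Dir NW: edge -> no flip
Dir N: edge -> no flip
Dir NE: edge -> no flip
Dir W: first cell '.' (not opp) -> no flip
Dir E: opp run (0,4), next='.' -> no flip
Dir SW: opp run (1,2) (2,1), next='.' -> no flip
Dir S: opp run (1,3) capped by W -> flip
Dir SE: first cell '.' (not opp) -> no flip
All flips: (1,3)

Answer: .B.WB.
.BBW..
.BBW..
..WW..
.W....
......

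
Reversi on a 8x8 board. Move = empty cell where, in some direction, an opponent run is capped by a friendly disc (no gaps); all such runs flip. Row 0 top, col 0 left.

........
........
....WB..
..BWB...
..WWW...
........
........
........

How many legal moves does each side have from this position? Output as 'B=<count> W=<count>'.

Answer: B=4 W=6

Derivation:
-- B to move --
(1,3): no bracket -> illegal
(1,4): flips 1 -> legal
(1,5): no bracket -> illegal
(2,2): no bracket -> illegal
(2,3): flips 1 -> legal
(3,1): no bracket -> illegal
(3,5): no bracket -> illegal
(4,1): no bracket -> illegal
(4,5): no bracket -> illegal
(5,1): no bracket -> illegal
(5,2): flips 2 -> legal
(5,3): no bracket -> illegal
(5,4): flips 2 -> legal
(5,5): no bracket -> illegal
B mobility = 4
-- W to move --
(1,4): no bracket -> illegal
(1,5): no bracket -> illegal
(1,6): flips 2 -> legal
(2,1): flips 1 -> legal
(2,2): flips 1 -> legal
(2,3): no bracket -> illegal
(2,6): flips 1 -> legal
(3,1): flips 1 -> legal
(3,5): flips 1 -> legal
(3,6): no bracket -> illegal
(4,1): no bracket -> illegal
(4,5): no bracket -> illegal
W mobility = 6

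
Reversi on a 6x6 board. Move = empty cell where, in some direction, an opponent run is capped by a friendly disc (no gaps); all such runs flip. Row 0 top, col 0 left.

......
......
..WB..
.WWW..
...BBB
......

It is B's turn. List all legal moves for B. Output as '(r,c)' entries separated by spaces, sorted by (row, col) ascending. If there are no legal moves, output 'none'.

Answer: (1,1) (2,1) (4,1)

Derivation:
(1,1): flips 2 -> legal
(1,2): no bracket -> illegal
(1,3): no bracket -> illegal
(2,0): no bracket -> illegal
(2,1): flips 2 -> legal
(2,4): no bracket -> illegal
(3,0): no bracket -> illegal
(3,4): no bracket -> illegal
(4,0): no bracket -> illegal
(4,1): flips 1 -> legal
(4,2): no bracket -> illegal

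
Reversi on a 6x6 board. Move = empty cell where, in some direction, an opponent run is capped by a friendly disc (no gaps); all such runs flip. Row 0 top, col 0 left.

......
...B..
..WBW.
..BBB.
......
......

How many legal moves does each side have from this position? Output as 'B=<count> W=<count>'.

-- B to move --
(1,1): flips 1 -> legal
(1,2): flips 1 -> legal
(1,4): flips 1 -> legal
(1,5): flips 1 -> legal
(2,1): flips 1 -> legal
(2,5): flips 1 -> legal
(3,1): flips 1 -> legal
(3,5): flips 1 -> legal
B mobility = 8
-- W to move --
(0,2): flips 1 -> legal
(0,3): no bracket -> illegal
(0,4): flips 1 -> legal
(1,2): no bracket -> illegal
(1,4): no bracket -> illegal
(2,1): no bracket -> illegal
(2,5): no bracket -> illegal
(3,1): no bracket -> illegal
(3,5): no bracket -> illegal
(4,1): no bracket -> illegal
(4,2): flips 2 -> legal
(4,3): no bracket -> illegal
(4,4): flips 2 -> legal
(4,5): no bracket -> illegal
W mobility = 4

Answer: B=8 W=4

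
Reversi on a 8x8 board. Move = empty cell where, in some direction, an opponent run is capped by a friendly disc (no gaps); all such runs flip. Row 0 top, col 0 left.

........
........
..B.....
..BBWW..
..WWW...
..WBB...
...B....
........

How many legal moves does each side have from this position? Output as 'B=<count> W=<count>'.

Answer: B=8 W=12

Derivation:
-- B to move --
(2,3): no bracket -> illegal
(2,4): flips 2 -> legal
(2,5): no bracket -> illegal
(2,6): flips 2 -> legal
(3,1): flips 1 -> legal
(3,6): flips 2 -> legal
(4,1): flips 1 -> legal
(4,5): no bracket -> illegal
(4,6): no bracket -> illegal
(5,1): flips 2 -> legal
(5,5): flips 1 -> legal
(6,1): no bracket -> illegal
(6,2): flips 2 -> legal
B mobility = 8
-- W to move --
(1,1): flips 2 -> legal
(1,2): flips 2 -> legal
(1,3): no bracket -> illegal
(2,1): flips 1 -> legal
(2,3): flips 1 -> legal
(2,4): flips 1 -> legal
(3,1): flips 2 -> legal
(4,1): no bracket -> illegal
(4,5): no bracket -> illegal
(5,5): flips 2 -> legal
(6,2): flips 1 -> legal
(6,4): flips 2 -> legal
(6,5): flips 1 -> legal
(7,2): no bracket -> illegal
(7,3): flips 2 -> legal
(7,4): flips 1 -> legal
W mobility = 12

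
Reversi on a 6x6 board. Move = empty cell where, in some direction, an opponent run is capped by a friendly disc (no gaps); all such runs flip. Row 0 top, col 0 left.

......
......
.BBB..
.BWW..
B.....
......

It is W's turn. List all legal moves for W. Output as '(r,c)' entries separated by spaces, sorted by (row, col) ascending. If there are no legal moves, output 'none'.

Answer: (1,0) (1,1) (1,2) (1,3) (1,4) (3,0)

Derivation:
(1,0): flips 1 -> legal
(1,1): flips 1 -> legal
(1,2): flips 1 -> legal
(1,3): flips 1 -> legal
(1,4): flips 1 -> legal
(2,0): no bracket -> illegal
(2,4): no bracket -> illegal
(3,0): flips 1 -> legal
(3,4): no bracket -> illegal
(4,1): no bracket -> illegal
(4,2): no bracket -> illegal
(5,0): no bracket -> illegal
(5,1): no bracket -> illegal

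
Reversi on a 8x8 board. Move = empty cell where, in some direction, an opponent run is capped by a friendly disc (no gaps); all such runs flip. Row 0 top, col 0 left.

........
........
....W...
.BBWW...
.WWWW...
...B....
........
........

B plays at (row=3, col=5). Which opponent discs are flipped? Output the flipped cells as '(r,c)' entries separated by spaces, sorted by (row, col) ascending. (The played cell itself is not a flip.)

Answer: (3,3) (3,4) (4,4)

Derivation:
Dir NW: opp run (2,4), next='.' -> no flip
Dir N: first cell '.' (not opp) -> no flip
Dir NE: first cell '.' (not opp) -> no flip
Dir W: opp run (3,4) (3,3) capped by B -> flip
Dir E: first cell '.' (not opp) -> no flip
Dir SW: opp run (4,4) capped by B -> flip
Dir S: first cell '.' (not opp) -> no flip
Dir SE: first cell '.' (not opp) -> no flip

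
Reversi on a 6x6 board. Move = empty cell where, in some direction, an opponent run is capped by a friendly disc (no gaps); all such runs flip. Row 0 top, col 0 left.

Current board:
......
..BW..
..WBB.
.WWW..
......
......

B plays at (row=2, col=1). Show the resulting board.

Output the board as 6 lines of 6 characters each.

Answer: ......
..BW..
.BBBB.
.WWW..
......
......

Derivation:
Place B at (2,1); scan 8 dirs for brackets.
Dir NW: first cell '.' (not opp) -> no flip
Dir N: first cell '.' (not opp) -> no flip
Dir NE: first cell 'B' (not opp) -> no flip
Dir W: first cell '.' (not opp) -> no flip
Dir E: opp run (2,2) capped by B -> flip
Dir SW: first cell '.' (not opp) -> no flip
Dir S: opp run (3,1), next='.' -> no flip
Dir SE: opp run (3,2), next='.' -> no flip
All flips: (2,2)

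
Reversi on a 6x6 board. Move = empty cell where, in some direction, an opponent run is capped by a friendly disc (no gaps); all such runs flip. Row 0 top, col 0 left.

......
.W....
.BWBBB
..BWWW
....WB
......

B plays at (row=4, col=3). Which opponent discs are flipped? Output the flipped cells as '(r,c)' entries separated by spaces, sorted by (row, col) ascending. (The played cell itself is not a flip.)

Dir NW: first cell 'B' (not opp) -> no flip
Dir N: opp run (3,3) capped by B -> flip
Dir NE: opp run (3,4) capped by B -> flip
Dir W: first cell '.' (not opp) -> no flip
Dir E: opp run (4,4) capped by B -> flip
Dir SW: first cell '.' (not opp) -> no flip
Dir S: first cell '.' (not opp) -> no flip
Dir SE: first cell '.' (not opp) -> no flip

Answer: (3,3) (3,4) (4,4)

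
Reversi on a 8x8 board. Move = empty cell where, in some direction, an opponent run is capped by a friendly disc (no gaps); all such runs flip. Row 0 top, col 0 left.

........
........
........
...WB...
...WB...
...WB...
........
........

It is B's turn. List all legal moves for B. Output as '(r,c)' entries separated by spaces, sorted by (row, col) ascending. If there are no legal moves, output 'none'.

(2,2): flips 1 -> legal
(2,3): no bracket -> illegal
(2,4): no bracket -> illegal
(3,2): flips 2 -> legal
(4,2): flips 1 -> legal
(5,2): flips 2 -> legal
(6,2): flips 1 -> legal
(6,3): no bracket -> illegal
(6,4): no bracket -> illegal

Answer: (2,2) (3,2) (4,2) (5,2) (6,2)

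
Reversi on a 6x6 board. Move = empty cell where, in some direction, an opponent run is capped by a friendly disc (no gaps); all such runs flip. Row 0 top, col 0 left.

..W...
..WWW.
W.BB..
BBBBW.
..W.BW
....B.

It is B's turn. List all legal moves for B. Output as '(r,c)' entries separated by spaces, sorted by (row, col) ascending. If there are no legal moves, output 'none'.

Answer: (0,1) (0,3) (0,4) (0,5) (1,0) (2,4) (3,5) (5,1) (5,2) (5,3)

Derivation:
(0,1): flips 1 -> legal
(0,3): flips 1 -> legal
(0,4): flips 1 -> legal
(0,5): flips 1 -> legal
(1,0): flips 1 -> legal
(1,1): no bracket -> illegal
(1,5): no bracket -> illegal
(2,1): no bracket -> illegal
(2,4): flips 1 -> legal
(2,5): no bracket -> illegal
(3,5): flips 1 -> legal
(4,1): no bracket -> illegal
(4,3): no bracket -> illegal
(5,1): flips 1 -> legal
(5,2): flips 1 -> legal
(5,3): flips 1 -> legal
(5,5): no bracket -> illegal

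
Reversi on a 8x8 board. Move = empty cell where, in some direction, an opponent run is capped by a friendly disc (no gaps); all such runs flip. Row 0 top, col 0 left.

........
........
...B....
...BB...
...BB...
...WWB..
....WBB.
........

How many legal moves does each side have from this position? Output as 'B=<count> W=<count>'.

Answer: B=5 W=8

Derivation:
-- B to move --
(4,2): no bracket -> illegal
(4,5): no bracket -> illegal
(5,2): flips 2 -> legal
(6,2): flips 1 -> legal
(6,3): flips 2 -> legal
(7,3): flips 1 -> legal
(7,4): flips 2 -> legal
(7,5): no bracket -> illegal
B mobility = 5
-- W to move --
(1,2): no bracket -> illegal
(1,3): flips 3 -> legal
(1,4): no bracket -> illegal
(2,2): no bracket -> illegal
(2,4): flips 2 -> legal
(2,5): no bracket -> illegal
(3,2): flips 1 -> legal
(3,5): flips 1 -> legal
(4,2): no bracket -> illegal
(4,5): no bracket -> illegal
(4,6): flips 1 -> legal
(5,2): no bracket -> illegal
(5,6): flips 1 -> legal
(5,7): no bracket -> illegal
(6,7): flips 2 -> legal
(7,4): no bracket -> illegal
(7,5): no bracket -> illegal
(7,6): flips 1 -> legal
(7,7): no bracket -> illegal
W mobility = 8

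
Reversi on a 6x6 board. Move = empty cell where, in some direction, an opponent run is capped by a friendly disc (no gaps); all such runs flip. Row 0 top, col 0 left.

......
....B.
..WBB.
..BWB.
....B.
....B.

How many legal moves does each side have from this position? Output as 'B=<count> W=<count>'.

Answer: B=5 W=7

Derivation:
-- B to move --
(1,1): flips 2 -> legal
(1,2): flips 1 -> legal
(1,3): no bracket -> illegal
(2,1): flips 1 -> legal
(3,1): no bracket -> illegal
(4,2): flips 1 -> legal
(4,3): flips 1 -> legal
B mobility = 5
-- W to move --
(0,3): no bracket -> illegal
(0,4): no bracket -> illegal
(0,5): no bracket -> illegal
(1,2): no bracket -> illegal
(1,3): flips 1 -> legal
(1,5): flips 1 -> legal
(2,1): no bracket -> illegal
(2,5): flips 2 -> legal
(3,1): flips 1 -> legal
(3,5): flips 1 -> legal
(4,1): no bracket -> illegal
(4,2): flips 1 -> legal
(4,3): no bracket -> illegal
(4,5): no bracket -> illegal
(5,3): no bracket -> illegal
(5,5): flips 1 -> legal
W mobility = 7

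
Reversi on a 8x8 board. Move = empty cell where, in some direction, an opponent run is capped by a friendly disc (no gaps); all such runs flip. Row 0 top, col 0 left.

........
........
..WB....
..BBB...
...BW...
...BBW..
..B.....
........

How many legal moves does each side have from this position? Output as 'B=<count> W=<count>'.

-- B to move --
(1,1): flips 1 -> legal
(1,2): flips 1 -> legal
(1,3): no bracket -> illegal
(2,1): flips 1 -> legal
(3,1): no bracket -> illegal
(3,5): flips 1 -> legal
(4,5): flips 1 -> legal
(4,6): no bracket -> illegal
(5,6): flips 1 -> legal
(6,4): no bracket -> illegal
(6,5): no bracket -> illegal
(6,6): flips 2 -> legal
B mobility = 7
-- W to move --
(1,2): no bracket -> illegal
(1,3): no bracket -> illegal
(1,4): no bracket -> illegal
(2,1): no bracket -> illegal
(2,4): flips 2 -> legal
(2,5): no bracket -> illegal
(3,1): no bracket -> illegal
(3,5): no bracket -> illegal
(4,1): no bracket -> illegal
(4,2): flips 2 -> legal
(4,5): no bracket -> illegal
(5,1): no bracket -> illegal
(5,2): flips 2 -> legal
(6,1): no bracket -> illegal
(6,3): no bracket -> illegal
(6,4): flips 1 -> legal
(6,5): no bracket -> illegal
(7,1): flips 2 -> legal
(7,2): no bracket -> illegal
(7,3): no bracket -> illegal
W mobility = 5

Answer: B=7 W=5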